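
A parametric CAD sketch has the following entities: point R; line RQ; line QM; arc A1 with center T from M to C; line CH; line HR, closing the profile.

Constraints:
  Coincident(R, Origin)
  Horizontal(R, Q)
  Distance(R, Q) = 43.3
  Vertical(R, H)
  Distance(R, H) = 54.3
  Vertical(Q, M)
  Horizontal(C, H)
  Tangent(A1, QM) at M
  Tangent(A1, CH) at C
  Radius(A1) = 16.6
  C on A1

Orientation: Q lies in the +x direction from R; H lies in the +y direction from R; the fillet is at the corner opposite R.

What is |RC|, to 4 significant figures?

60.51

The virtual corner opposite R is at (43.30, 54.30). The tangent condition forces TM to be normal to QM and the tangent condition forces TC to be normal to CH, with radius 16.6, so the center T sits 16.6 in from both sides at T = (26.70, 37.70). That places the tangent points at M = (43.30, 37.70) on QM and C = (26.70, 54.30) on CH. Then |RC| = |C − R| = 60.51.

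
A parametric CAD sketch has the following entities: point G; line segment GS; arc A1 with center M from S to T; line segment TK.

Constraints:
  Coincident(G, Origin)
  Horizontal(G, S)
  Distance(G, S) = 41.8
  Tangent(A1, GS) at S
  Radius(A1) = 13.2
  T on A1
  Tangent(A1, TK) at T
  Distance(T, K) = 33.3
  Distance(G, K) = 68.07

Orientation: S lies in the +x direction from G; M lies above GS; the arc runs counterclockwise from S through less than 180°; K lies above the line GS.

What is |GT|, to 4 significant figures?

56.99

Checks: ∠(MS, SG) = 90.00° ✓; |MT| = 13.20 ✓; ∠(MT, TK) = 90.00° ✓; |TK| = 33.30 ✓; |GK| = 68.07 ✓.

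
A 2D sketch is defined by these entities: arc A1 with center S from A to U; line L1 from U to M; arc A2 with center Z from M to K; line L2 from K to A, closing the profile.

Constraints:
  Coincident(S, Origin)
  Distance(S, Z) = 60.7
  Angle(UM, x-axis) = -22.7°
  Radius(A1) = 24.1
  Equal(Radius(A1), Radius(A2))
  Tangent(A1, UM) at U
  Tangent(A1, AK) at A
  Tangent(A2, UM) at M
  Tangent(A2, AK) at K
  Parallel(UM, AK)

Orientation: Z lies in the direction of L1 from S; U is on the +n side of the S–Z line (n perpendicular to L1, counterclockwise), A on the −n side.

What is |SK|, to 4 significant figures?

65.31

The slot axis is L1's direction at -22.7°, so u = (cos -22.7°, sin -22.7°) = (0.9225, -0.3859) and n = (−sin -22.7°, cos -22.7°) = (0.3859, 0.9225). S is at the origin and Z lies 60.7 along u from S, so Z = 60.7·u = (56.00, -23.42). Tangency of A1 to both parallel lines with radius 24.1 puts U and A at S ± 24.1·n: U = (9.300, 22.23), A = (-9.300, -22.23). Equal radii place M and K the same way about Z: M = Z + 24.1·n = (65.30, -1.191), K = Z − 24.1·n = (46.70, -45.66). Then |SK| = |K − S| = 65.31.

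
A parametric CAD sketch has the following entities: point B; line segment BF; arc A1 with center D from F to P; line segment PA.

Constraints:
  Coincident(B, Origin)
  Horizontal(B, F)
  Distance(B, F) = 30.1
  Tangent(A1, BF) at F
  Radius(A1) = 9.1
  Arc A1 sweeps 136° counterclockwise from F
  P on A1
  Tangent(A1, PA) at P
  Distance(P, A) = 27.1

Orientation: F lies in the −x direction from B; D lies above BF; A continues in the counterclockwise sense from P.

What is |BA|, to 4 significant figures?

55.32

B is at the origin; BF is horizontal with |BF| = 30.1 and F on the −x side, so F = (-30.10, 0.000). Since A1 is tangent to BF there, DF ⟂ BF, so D = F + (0, 9.1) = (-30.10, 9.100). On A1, F sits at bearing -90° from D; a 136° counterclockwise sweep puts P at bearing 46°, so P = D + 9.1·(cos 46°, sin 46°) = (-23.78, 15.65). The tangent condition forces DP to be normal to PA, so PA runs along (−sin 46°, cos 46°); with |PA| = 27.1, A = (-43.27, 34.47). Then |BA| = |A − B| = 55.32.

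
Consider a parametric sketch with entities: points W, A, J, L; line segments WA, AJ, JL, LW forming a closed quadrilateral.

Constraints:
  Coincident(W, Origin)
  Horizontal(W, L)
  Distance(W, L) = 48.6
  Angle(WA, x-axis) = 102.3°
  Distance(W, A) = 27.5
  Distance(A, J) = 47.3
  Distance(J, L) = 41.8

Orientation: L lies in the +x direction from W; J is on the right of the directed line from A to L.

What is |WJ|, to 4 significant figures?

20.44

Checks: |AJ| = 47.30 ✓; |JL| = 41.80 ✓.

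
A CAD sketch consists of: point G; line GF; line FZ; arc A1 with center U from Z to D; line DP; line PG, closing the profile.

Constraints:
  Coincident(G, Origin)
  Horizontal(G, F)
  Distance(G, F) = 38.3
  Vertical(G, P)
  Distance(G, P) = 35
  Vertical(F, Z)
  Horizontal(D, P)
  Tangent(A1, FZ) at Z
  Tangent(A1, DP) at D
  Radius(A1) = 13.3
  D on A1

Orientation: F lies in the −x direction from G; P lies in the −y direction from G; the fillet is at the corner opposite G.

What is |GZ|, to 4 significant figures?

44.02

The virtual corner opposite G is at (-38.30, -35.00). A1 meets FZ tangentially, so UZ is at right angles to FZ and since A1 is tangent to DP there, UD ⟂ DP, with radius 13.3, so the center U sits 13.3 in from both sides at U = (-25.00, -21.70). That places the tangent points at Z = (-38.30, -21.70) on FZ and D = (-25.00, -35.00) on DP. Then |GZ| = |Z − G| = 44.02.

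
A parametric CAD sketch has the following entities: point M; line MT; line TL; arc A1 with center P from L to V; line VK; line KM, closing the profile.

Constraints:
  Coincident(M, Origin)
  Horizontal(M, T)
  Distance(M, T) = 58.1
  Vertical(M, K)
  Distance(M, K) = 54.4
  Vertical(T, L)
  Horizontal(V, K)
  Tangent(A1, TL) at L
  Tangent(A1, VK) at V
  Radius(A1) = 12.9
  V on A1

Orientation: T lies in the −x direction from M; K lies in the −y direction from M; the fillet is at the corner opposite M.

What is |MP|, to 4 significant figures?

61.36

M is at the origin; MT is horizontal with |MT| = 58.1 and T on the −x side, so T = (-58.10, 0.000). M and K share the same x with |MK| = 54.4 and K on the −y side, so K = (0.000, -54.40). The virtual corner opposite M is at (-58.10, -54.40). The tangent condition forces PL to be normal to TL and since A1 is tangent to VK there, PV ⟂ VK, with radius 12.9, so the center P sits 12.9 in from both sides at P = (-45.20, -41.50). Then |MP| = |P − M| = 61.36.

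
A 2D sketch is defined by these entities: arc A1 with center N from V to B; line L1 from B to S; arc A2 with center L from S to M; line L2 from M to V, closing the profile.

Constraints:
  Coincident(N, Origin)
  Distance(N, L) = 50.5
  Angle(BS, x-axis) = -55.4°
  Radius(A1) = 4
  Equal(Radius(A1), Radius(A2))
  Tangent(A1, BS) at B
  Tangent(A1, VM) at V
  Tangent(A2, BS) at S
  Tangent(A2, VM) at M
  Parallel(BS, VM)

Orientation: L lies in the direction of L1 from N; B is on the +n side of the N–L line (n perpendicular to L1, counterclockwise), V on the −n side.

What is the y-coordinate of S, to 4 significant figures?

-39.30

The slot axis is L1's direction at -55.4°, so u = (cos -55.4°, sin -55.4°) = (0.5678, -0.8231) and n = (−sin -55.4°, cos -55.4°) = (0.8231, 0.5678). N is at the origin and L lies 50.5 along u from N, so L = 50.5·u = (28.68, -41.57). Tangency of A1 to both parallel lines with radius 4.0 puts B and V at N ± 4.0·n: B = (3.293, 2.271), V = (-3.293, -2.271). Equal radii place S and M the same way about L: S = L + 4.0·n = (31.97, -39.30), M = L − 4.0·n = (25.38, -43.84). So S.y = -39.30.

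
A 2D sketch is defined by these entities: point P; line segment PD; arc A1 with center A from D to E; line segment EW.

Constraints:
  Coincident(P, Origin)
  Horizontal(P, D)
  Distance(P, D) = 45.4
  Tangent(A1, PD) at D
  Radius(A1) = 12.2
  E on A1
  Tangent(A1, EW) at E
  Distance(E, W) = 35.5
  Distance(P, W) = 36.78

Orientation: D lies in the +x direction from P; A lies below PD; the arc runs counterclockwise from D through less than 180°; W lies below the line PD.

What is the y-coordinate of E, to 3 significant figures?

-5.02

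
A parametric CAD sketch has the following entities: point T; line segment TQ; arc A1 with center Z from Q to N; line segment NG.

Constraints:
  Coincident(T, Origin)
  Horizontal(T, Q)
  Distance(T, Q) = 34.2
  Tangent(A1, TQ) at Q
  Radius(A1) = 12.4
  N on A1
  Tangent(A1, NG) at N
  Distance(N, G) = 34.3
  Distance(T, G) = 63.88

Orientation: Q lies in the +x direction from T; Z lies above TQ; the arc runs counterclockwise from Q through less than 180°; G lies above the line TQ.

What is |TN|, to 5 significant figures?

48.553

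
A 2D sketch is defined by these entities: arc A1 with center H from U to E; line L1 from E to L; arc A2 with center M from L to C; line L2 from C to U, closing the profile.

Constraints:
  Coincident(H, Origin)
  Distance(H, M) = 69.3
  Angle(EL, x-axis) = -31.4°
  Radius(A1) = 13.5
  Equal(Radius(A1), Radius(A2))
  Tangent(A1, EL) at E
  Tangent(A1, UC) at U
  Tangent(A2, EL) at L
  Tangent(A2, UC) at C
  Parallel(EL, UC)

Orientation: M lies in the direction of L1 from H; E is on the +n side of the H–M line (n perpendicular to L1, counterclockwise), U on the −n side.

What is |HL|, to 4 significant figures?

70.60

The slot axis is L1's direction at -31.4°, so u = (cos -31.4°, sin -31.4°) = (0.8536, -0.5210) and n = (−sin -31.4°, cos -31.4°) = (0.5210, 0.8536). H is at the origin and M lies 69.3 along u from H, so M = 69.3·u = (59.15, -36.11). Tangency of A1 to both parallel lines with radius 13.5 puts E and U at H ± 13.5·n: E = (7.034, 11.52), U = (-7.034, -11.52). Equal radii place L and C the same way about M: L = M + 13.5·n = (66.18, -24.58), C = M − 13.5·n = (52.12, -47.63). Then |HL| = |L − H| = 70.60.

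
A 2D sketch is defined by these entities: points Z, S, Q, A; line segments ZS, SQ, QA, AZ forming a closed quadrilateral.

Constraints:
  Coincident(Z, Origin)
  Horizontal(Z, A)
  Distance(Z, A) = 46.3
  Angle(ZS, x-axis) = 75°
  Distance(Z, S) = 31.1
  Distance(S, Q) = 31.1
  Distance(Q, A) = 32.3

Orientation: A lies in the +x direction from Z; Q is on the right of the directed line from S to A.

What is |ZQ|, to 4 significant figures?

14.01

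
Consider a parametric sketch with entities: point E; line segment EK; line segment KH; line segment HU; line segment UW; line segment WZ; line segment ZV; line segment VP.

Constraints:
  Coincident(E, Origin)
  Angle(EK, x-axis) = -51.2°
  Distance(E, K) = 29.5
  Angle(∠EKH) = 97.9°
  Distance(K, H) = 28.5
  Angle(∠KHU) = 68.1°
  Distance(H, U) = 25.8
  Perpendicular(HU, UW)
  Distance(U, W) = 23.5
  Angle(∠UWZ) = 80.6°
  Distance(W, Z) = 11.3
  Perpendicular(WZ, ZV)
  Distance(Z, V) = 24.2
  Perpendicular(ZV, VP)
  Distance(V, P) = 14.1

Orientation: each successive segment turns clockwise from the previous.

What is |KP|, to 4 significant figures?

34.26

WZ ⟂ ZV, so ZV runs at -164.6°; with |ZV| = 24.2, V = (-10.88, -27.77). The perpendicularity gives VP at right angles to ZV, so VP runs at 105.4°; with |VP| = 14.1, P = (-14.62, -14.18). Then |KP| = |P − K| = 34.26.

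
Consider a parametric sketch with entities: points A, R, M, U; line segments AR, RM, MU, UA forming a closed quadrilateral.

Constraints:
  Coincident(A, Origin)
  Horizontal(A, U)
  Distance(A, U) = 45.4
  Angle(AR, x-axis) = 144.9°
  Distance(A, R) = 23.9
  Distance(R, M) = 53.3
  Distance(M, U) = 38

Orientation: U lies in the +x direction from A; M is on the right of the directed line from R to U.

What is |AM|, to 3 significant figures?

30.3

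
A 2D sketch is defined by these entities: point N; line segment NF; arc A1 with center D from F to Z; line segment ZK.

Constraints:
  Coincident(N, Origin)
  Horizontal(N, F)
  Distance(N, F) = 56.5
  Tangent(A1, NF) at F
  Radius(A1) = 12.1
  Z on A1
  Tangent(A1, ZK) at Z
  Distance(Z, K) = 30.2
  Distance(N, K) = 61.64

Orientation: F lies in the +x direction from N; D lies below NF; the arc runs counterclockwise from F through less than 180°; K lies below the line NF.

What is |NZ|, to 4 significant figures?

46.05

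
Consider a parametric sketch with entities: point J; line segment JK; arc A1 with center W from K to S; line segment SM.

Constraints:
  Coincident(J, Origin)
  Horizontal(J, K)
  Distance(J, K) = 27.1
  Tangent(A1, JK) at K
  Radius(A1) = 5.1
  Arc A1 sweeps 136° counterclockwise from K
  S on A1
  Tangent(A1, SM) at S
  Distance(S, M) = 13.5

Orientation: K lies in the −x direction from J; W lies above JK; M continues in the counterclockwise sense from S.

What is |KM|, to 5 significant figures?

19.166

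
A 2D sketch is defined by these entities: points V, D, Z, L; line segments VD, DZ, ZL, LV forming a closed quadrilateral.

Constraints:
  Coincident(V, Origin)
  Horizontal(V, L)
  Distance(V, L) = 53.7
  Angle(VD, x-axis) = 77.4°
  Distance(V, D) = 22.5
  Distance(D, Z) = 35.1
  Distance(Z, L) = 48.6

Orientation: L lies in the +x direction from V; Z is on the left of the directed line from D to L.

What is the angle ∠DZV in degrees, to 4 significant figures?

15.11°

V is at the origin; V and L share the same y with |VL| = 53.7 and L in +x, so L = (53.7, 0). VD runs at 77.4° with |VD| = 22.5, so D = (4.908, 21.96). Z is determined by |DZ| = 35.1 and |ZL| = 48.6 together: it lies at the intersection of circle(D, 35.1) and circle(L, 48.6). With |DL| = 53.51, the foot of the radical line on DL is 16.19 from D and the perpendicular offset is √(35.1² − 16.19²) = 31.14. Taking the left-of-DL solution: Z = (32.46, 43.71).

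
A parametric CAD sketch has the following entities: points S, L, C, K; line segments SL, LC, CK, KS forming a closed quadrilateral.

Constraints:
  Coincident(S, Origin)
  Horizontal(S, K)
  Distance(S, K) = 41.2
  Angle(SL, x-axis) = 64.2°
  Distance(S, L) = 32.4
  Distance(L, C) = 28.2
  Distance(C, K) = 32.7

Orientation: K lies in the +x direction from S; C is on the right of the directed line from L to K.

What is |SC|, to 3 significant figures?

8.67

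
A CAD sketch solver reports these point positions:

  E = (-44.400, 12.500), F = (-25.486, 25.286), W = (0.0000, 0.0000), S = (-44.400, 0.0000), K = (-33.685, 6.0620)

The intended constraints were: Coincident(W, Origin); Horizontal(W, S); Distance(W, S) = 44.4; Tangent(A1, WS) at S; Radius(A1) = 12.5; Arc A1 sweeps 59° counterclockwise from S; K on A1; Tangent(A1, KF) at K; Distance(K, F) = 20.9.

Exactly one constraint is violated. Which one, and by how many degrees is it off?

Tangent(A1, KF) at K — off by 7.90°.

W = (0.00, 0.00) ✓; W.y = 0.00, S.y = 0.00 ✓; |WS| = 44.40 ✓; ∠(ES, SW) = 90.00° ✓; |ES| = 12.50 ✓; bearing(E→K) − bearing(E→S) = 59.00° ✓; |EK| = 12.50 ✓; ∠(EK, KF) = 82.10° ✗; |KF| = 20.90 ✓.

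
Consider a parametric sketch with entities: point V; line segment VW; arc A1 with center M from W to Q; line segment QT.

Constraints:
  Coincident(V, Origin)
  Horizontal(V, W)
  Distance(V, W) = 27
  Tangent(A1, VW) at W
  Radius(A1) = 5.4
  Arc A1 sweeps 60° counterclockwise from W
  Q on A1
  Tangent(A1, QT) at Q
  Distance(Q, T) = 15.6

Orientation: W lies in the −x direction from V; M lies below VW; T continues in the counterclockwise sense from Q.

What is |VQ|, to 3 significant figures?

31.8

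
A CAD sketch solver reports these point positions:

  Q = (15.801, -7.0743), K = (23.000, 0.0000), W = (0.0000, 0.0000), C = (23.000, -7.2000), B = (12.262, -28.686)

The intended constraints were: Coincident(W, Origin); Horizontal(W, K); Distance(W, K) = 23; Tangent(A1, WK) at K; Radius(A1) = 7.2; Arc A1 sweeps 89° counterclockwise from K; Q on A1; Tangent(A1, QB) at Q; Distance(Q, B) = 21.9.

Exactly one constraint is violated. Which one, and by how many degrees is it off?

Tangent(A1, QB) at Q — off by 8.30°.

W = (0.00, 0.00) ✓; W.y = 0.00, K.y = 0.00 ✓; |WK| = 23.00 ✓; ∠(CK, KW) = 90.00° ✓; |CK| = 7.200 ✓; bearing(C→Q) − bearing(C→K) = 89.00° ✓; |CQ| = 7.200 ✓; ∠(CQ, QB) = 98.30° ✗; |QB| = 21.90 ✓.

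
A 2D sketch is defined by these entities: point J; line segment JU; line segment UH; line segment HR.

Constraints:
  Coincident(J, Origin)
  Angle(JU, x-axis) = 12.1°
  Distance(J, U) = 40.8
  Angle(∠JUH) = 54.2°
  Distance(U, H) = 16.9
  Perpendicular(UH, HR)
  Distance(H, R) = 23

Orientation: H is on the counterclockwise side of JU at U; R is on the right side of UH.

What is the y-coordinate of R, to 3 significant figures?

36.9

J is at the origin; JU runs at 12.1° with length 40.8, so U = 40.8·(cos 12.1°, sin 12.1°) = (39.9, 8.55). ∠JUH = 54.2°, so UH runs at 12.1° + (180° − 54.2°) = 138° from the x-axis; with |UH| = 16.9, H = U + 16.9·(cos 138°, sin 138°) = (27.4, 19.9). UH is perpendicular to HR; with |HR| = 23.0 on the right of UH, R = H + 23.0·(0.670, 0.742) = (42.8, 36.9). So R.y = 36.9.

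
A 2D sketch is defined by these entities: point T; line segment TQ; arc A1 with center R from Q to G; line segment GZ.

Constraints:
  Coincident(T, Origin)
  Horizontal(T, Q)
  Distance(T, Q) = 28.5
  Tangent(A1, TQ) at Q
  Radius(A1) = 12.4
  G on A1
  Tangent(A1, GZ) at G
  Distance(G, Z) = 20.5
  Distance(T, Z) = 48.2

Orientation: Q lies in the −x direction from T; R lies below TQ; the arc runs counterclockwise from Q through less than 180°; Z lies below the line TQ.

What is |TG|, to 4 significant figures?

43.48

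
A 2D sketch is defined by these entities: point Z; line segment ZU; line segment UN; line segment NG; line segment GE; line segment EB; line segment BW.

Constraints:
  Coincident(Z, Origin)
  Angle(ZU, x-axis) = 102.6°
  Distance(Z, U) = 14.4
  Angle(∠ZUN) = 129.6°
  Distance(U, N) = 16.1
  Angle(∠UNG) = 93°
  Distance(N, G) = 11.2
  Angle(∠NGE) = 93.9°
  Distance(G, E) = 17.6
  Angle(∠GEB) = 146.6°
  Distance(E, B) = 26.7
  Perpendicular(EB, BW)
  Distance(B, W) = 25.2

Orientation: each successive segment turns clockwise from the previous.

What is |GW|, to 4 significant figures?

44.20

Z is at the origin; ZU runs at 102.6° with length 14.4, so U = (-3.141, 14.05). ∠ZUN = 129.6° gives UN at 52.20° from the x-axis; with |UN| = 16.1, N = (6.727, 26.77). ∠UNG = 93.0° gives NG at -34.80° from the x-axis; with |NG| = 11.2, G = (15.92, 20.38). ∠NGE = 93.9° gives GE at -120.9° from the x-axis; with |GE| = 17.6, E = (6.885, 5.281). ∠GEB = 146.6° gives EB at -154.3° from the x-axis; with |EB| = 26.7, B = (-17.17, -6.298). The perpendicularity gives BW at right angles to EB, so BW runs at 115.7°; with |BW| = 25.2, W = (-28.10, 16.41). Then |GW| = |W − G| = 44.20.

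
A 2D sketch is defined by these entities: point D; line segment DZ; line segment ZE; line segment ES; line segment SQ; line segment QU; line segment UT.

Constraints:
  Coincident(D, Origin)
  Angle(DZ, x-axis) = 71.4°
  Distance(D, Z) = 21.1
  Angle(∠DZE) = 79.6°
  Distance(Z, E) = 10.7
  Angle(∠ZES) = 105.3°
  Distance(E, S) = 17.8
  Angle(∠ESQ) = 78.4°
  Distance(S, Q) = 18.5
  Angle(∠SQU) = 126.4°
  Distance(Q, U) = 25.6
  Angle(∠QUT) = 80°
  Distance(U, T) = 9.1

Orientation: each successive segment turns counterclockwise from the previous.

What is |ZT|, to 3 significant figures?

13.0

D is at the origin; DZ runs at 71.4° with length 21.1, so Z = (6.73, 20.0). ∠DZE = 79.6° gives ZE at 172° from the x-axis; with |ZE| = 10.7, E = (-3.86, 21.5). ∠ZES = 105.3° gives ES at -114° from the x-axis; with |ES| = 17.8, S = (-11.0, 5.20). ∠ESQ = 78.4° gives SQ at -11.9° from the x-axis; with |SQ| = 18.5, Q = (7.14, 1.39). ∠SQU = 126.4° gives QU at 41.7° from the x-axis; with |QU| = 25.6, U = (26.3, 18.4). ∠QUT = 80.0° gives UT at 142° from the x-axis; with |UT| = 9.1, T = (19.1, 24.1). Then |ZT| = |T − Z| = 13.0.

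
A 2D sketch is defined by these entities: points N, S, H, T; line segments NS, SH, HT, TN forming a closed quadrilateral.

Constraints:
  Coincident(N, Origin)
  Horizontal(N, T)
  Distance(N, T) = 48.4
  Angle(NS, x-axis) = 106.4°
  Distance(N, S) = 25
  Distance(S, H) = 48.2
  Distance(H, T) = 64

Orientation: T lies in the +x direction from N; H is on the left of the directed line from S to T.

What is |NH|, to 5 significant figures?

64.838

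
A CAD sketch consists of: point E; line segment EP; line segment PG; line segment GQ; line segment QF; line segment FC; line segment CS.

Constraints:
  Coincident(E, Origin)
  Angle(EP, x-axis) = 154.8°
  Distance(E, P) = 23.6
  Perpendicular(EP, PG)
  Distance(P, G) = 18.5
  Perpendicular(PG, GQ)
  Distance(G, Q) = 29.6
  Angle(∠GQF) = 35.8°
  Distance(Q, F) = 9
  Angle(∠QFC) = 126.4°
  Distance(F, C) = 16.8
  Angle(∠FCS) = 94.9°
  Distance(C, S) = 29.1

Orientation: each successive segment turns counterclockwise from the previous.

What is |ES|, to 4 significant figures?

47.97

∠QFC = 126.4° gives FC at 172.6° from the x-axis; with |FC| = 16.8, C = (-23.47, -9.259). ∠FCS = 94.9° gives CS at -102.3° from the x-axis; with |CS| = 29.1, S = (-29.67, -37.69). Then |ES| = |S − E| = 47.97.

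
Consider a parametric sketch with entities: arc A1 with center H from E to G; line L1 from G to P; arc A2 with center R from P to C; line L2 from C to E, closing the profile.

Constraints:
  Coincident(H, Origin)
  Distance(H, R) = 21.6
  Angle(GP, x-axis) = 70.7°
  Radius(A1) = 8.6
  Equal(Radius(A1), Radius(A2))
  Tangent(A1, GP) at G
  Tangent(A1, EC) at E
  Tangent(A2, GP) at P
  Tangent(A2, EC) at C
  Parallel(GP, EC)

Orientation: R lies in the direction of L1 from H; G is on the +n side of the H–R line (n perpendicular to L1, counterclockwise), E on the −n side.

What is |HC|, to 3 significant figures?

23.2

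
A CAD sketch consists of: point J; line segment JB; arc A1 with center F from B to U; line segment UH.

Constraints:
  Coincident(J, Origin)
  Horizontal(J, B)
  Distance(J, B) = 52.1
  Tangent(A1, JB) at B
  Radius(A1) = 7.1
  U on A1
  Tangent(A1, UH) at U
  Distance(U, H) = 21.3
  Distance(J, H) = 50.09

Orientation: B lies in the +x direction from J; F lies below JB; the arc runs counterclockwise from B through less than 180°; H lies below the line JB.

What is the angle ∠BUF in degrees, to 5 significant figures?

49.050°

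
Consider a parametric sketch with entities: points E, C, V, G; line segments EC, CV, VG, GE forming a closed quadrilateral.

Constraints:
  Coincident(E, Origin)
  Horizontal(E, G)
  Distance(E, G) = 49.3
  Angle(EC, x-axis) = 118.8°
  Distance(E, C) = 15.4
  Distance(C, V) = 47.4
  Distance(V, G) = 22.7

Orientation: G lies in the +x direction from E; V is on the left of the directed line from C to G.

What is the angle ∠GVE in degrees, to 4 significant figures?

88.27°

Checks: |CV| = 47.40 ✓; |VG| = 22.70 ✓.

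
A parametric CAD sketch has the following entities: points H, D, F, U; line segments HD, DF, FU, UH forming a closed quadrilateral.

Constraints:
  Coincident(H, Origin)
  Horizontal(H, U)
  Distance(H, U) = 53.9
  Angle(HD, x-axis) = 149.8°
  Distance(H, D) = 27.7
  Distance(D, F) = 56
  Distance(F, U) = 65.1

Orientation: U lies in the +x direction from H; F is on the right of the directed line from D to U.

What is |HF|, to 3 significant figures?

36.6

Checks: |DF| = 56.00 ✓; |FU| = 65.10 ✓.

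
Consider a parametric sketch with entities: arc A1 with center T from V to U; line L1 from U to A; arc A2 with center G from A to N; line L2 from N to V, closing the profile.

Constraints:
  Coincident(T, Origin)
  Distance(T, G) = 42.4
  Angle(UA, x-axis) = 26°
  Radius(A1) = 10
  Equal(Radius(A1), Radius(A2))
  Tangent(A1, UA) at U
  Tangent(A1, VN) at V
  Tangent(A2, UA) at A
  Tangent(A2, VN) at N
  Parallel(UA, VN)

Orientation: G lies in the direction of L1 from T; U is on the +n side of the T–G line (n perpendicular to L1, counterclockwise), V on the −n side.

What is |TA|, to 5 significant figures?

43.563

Tangency of A1 to both parallel lines with radius 10.0 puts U and V at T ± 10.0·n: U = (-4.3837, 8.9879), V = (4.3837, -8.9879). Equal radii place A and N the same way about G: A = G + 10.0·n = (33.725, 27.575), N = G − 10.0·n = (42.493, 9.5990). Then |TA| = |A − T| = 43.563.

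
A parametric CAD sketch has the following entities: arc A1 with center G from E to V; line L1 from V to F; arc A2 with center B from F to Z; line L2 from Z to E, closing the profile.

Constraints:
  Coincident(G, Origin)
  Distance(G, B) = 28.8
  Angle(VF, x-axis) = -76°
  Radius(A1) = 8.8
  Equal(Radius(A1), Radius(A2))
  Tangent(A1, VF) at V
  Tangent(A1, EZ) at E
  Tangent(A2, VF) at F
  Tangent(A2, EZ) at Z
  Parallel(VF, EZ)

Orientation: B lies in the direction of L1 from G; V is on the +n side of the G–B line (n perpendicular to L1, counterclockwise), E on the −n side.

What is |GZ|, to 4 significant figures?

30.11

The slot axis is L1's direction at -76.0°, so u = (cos -76.0°, sin -76.0°) = (0.2419, -0.9703) and n = (−sin -76.0°, cos -76.0°) = (0.9703, 0.2419). G is at the origin and B lies 28.8 along u from G, so B = 28.8·u = (6.967, -27.94). Tangency of A1 to both parallel lines with radius 8.8 puts V and E at G ± 8.8·n: V = (8.539, 2.129), E = (-8.539, -2.129). Equal radii place F and Z the same way about B: F = B + 8.8·n = (15.51, -25.82), Z = B − 8.8·n = (-1.571, -30.07). Then |GZ| = |Z − G| = 30.11.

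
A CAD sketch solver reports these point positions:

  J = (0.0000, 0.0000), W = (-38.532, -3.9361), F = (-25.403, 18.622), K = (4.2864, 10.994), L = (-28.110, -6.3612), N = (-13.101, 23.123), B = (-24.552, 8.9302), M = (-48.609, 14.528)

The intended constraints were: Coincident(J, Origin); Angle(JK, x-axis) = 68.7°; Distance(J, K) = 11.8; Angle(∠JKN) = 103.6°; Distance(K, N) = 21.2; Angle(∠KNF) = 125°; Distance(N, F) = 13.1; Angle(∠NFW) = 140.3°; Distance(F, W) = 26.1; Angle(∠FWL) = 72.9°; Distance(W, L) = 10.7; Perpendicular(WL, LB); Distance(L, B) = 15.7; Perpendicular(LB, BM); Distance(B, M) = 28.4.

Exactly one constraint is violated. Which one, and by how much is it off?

Distance(B, M) = 28.4 — off by 3.70.

J = (0.00, 0.00) ✓; JK at 68.70° ✓; |JK| = 11.80 ✓; ∠JKN = 103.6° ✓; |KN| = 21.20 ✓; ∠KNF = 125.0° ✓; |NF| = 13.10 ✓; ∠NFW = 140.3° ✓; |FW| = 26.10 ✓; ∠FWL = 72.90° ✓; |WL| = 10.70 ✓; ∠(WL, LB) = 90.00° ✓; |LB| = 15.70 ✓; ∠(LB, BM) = 90.00° ✓; |BM| = 24.70 ✗.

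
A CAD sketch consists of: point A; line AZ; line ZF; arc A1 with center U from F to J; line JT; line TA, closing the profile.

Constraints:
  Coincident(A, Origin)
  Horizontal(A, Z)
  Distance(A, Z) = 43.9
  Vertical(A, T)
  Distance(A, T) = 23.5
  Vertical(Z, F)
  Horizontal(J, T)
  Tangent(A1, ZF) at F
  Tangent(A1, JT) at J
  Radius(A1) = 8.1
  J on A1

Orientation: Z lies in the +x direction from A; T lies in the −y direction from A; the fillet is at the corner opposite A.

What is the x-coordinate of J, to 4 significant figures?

35.80

A is at the origin; A and Z share the same y with |AZ| = 43.9 and Z on the +x side, so Z = (43.90, 0.000). A and T share the same x with |AT| = 23.5 and T on the −y side, so T = (0.000, -23.50). The virtual corner opposite A is at (43.90, -23.50). A1 meets ZF tangentially, so UF is at right angles to ZF and A1 meets JT tangentially, so UJ is at right angles to JT, with radius 8.1, so the center U sits 8.1 in from both sides at U = (35.80, -15.40). That places the tangent points at F = (43.90, -15.40) on ZF and J = (35.80, -23.50) on JT. So J.x = 35.80.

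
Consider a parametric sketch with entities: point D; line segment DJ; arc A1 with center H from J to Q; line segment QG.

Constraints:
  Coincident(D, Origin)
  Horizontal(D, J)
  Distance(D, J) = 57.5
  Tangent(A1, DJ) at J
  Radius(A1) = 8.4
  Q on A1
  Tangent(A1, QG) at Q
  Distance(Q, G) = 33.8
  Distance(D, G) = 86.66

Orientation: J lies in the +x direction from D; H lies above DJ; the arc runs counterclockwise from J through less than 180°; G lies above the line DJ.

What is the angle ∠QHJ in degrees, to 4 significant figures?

66.10°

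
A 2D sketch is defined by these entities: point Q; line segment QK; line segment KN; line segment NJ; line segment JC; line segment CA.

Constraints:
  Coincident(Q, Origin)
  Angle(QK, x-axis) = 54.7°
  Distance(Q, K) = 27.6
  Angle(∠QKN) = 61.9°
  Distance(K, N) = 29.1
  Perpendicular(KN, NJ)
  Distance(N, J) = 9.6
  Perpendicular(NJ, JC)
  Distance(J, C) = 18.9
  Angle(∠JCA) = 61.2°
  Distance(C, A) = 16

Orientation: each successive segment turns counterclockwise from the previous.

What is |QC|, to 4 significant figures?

15.01

KN is perpendicular to NJ, so NJ runs at -97.20°; with |NJ| = 9.6, J = (-14.12, 16.65). NJ ⟂ JC, so JC runs at -7.200°; with |JC| = 18.9, C = (4.626, 14.28). Then |QC| = |C − Q| = 15.01.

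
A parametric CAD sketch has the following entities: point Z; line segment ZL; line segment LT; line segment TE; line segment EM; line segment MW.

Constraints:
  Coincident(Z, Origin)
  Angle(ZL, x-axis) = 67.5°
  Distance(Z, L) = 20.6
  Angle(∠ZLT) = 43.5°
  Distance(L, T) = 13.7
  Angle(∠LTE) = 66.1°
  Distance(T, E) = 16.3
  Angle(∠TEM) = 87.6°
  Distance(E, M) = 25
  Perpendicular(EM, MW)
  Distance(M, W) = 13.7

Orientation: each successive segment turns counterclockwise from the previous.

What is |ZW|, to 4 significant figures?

33.13

Z is at the origin; ZL runs at 67.5° with length 20.6, so L = (7.883, 19.03). ∠ZLT = 43.5° gives LT at -156.0° from the x-axis; with |LT| = 13.7, T = (-4.632, 13.46). ∠LTE = 66.1° gives TE at -42.10° from the x-axis; with |TE| = 16.3, E = (7.462, 2.532). ∠TEM = 87.6° gives EM at 50.30° from the x-axis; with |EM| = 25.0, M = (23.43, 21.77). EM is perpendicular to MW, so MW runs at 140.3°; with |MW| = 13.7, W = (12.89, 30.52). Then |ZW| = |W − Z| = 33.13.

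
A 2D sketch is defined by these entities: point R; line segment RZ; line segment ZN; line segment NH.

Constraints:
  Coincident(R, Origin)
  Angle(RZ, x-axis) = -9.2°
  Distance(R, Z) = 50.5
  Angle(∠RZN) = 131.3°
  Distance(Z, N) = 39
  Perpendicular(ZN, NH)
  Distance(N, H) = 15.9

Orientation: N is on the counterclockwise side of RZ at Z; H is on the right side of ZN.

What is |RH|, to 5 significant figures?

90.168

R is at the origin; RZ runs at -9.2° with length 50.5, so Z = 50.5·(cos -9.2°, sin -9.2°) = (49.850, -8.0740). ∠RZN = 131.3°, so ZN runs at -9.2° + (180° − 131.3°) = 39.500° from the x-axis; with |ZN| = 39.0, N = Z + 39.0·(cos 39.500°, sin 39.500°) = (79.944, 16.733). ZN ⟂ NH; with |NH| = 15.9 on the right of ZN, H = N + 15.9·(0.63608, -0.77162) = (90.057, 4.4642). Then |RH| = |H − R| = 90.168.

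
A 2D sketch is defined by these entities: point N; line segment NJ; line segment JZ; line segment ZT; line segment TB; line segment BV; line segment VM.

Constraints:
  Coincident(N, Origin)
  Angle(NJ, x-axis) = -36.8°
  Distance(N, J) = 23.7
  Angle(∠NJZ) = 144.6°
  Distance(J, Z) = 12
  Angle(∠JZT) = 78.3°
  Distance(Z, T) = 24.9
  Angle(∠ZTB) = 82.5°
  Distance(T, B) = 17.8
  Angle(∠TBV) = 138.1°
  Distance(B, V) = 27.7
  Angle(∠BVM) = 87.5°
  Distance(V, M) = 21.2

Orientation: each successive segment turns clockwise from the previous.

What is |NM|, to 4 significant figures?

32.57

N is at the origin; NJ runs at -36.8° with length 23.7, so J = (18.98, -14.20). ∠NJZ = 144.6° gives JZ at -72.20° from the x-axis; with |JZ| = 12.0, Z = (22.65, -25.62). ∠JZT = 78.3° gives ZT at -173.9° from the x-axis; with |ZT| = 24.9, T = (-2.113, -28.27). ∠ZTB = 82.5° gives TB at 88.60° from the x-axis; with |TB| = 17.8, B = (-1.678, -10.47). ∠TBV = 138.1° gives BV at 46.70° from the x-axis; with |BV| = 27.7, V = (17.32, 9.686). ∠BVM = 87.5° gives VM at -45.80° from the x-axis; with |VM| = 21.2, M = (32.10, -5.513). Then |NM| = |M − N| = 32.57.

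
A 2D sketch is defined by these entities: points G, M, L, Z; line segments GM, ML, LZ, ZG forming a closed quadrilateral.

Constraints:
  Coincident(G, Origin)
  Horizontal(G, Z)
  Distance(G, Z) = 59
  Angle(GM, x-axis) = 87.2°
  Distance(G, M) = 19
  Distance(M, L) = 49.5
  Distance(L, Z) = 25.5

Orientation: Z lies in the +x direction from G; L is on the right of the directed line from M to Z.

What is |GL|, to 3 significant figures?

40.3

Checks: |ML| = 49.50 ✓; |LZ| = 25.50 ✓.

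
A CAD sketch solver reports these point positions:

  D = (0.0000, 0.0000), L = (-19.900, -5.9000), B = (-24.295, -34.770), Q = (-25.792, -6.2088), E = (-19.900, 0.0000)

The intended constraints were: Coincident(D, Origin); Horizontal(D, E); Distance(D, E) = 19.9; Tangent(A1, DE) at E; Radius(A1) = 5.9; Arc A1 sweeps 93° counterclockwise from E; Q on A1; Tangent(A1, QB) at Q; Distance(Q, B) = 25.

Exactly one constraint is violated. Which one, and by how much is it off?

Distance(Q, B) = 25 — off by 3.60.

D = (0.00, 0.00) ✓; D.y = 0.00, E.y = 0.00 ✓; |DE| = 19.90 ✓; ∠(LE, ED) = 90.00° ✓; |LE| = 5.900 ✓; bearing(L→Q) − bearing(L→E) = 93.00° ✓; |LQ| = 5.900 ✓; ∠(LQ, QB) = 90.00° ✓; |QB| = 28.60 ✗.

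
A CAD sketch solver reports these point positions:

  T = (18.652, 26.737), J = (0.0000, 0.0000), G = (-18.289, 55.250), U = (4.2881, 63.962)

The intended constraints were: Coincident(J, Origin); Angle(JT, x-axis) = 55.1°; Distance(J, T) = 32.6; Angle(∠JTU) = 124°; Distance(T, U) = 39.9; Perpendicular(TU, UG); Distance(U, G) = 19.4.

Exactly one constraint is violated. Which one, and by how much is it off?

Distance(U, G) = 19.4 — off by 4.80.

J = (0.00, 0.00) ✓; JT at 55.10° ✓; |JT| = 32.60 ✓; ∠JTU = 124.0° ✓; |TU| = 39.90 ✓; ∠(TU, UG) = 90.00° ✓; |UG| = 24.20 ✗.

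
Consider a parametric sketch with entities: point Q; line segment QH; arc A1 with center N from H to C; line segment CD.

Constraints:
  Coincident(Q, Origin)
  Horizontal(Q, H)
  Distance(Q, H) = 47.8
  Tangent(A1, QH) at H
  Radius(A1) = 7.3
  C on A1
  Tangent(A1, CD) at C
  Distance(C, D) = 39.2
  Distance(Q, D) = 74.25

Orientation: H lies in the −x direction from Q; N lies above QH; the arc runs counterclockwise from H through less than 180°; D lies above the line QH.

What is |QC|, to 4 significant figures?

42.57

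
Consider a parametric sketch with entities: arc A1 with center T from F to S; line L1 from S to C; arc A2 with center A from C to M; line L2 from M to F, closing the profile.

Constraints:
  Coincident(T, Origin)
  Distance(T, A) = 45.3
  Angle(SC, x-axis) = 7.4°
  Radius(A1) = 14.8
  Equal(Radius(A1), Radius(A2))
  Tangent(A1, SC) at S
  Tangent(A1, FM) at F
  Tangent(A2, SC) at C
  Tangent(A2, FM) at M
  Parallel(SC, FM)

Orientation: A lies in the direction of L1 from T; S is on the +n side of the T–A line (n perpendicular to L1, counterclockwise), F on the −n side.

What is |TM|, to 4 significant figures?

47.66

The slot axis is L1's direction at 7.4°, so u = (cos 7.4°, sin 7.4°) = (0.9917, 0.1288) and n = (−sin 7.4°, cos 7.4°) = (-0.1288, 0.9917). T is at the origin and A lies 45.3 along u from T, so A = 45.3·u = (44.92, 5.834). Tangency of A1 to both parallel lines with radius 14.8 puts S and F at T ± 14.8·n: S = (-1.906, 14.68), F = (1.906, -14.68). Equal radii place C and M the same way about A: C = A + 14.8·n = (43.02, 20.51), M = A − 14.8·n = (46.83, -8.842). Then |TM| = |M − T| = 47.66.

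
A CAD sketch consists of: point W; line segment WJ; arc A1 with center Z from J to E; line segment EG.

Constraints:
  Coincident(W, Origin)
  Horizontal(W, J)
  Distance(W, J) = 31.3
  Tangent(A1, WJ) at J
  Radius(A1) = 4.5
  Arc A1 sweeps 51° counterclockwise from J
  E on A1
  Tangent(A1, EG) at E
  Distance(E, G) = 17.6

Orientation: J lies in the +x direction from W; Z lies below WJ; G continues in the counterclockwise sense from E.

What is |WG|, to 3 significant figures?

22.7

On A1, J sits at bearing 90° from Z; a 51° counterclockwise sweep puts E at bearing 141°, so E = Z + 4.5·(cos 141°, sin 141°) = (27.8, -1.67). A1 meets EG tangentially, so ZE is at right angles to EG, so EG runs along (−sin 141°, cos 141°); with |EG| = 17.6, G = (16.7, -15.3). Then |WG| = |G − W| = 22.7.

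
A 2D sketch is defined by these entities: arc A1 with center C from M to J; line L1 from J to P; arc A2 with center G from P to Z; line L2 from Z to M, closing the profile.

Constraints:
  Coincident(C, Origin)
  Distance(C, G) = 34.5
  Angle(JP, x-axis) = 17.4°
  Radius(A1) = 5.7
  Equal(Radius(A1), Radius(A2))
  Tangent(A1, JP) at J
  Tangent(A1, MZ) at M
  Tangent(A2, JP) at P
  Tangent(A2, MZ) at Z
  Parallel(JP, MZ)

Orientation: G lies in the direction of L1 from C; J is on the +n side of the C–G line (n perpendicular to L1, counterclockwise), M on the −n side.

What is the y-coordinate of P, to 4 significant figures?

15.76

The slot axis is L1's direction at 17.4°, so u = (cos 17.4°, sin 17.4°) = (0.9542, 0.2990) and n = (−sin 17.4°, cos 17.4°) = (-0.2990, 0.9542). C is at the origin and G lies 34.5 along u from C, so G = 34.5·u = (32.92, 10.32). Tangency of A1 to both parallel lines with radius 5.7 puts J and M at C ± 5.7·n: J = (-1.705, 5.439), M = (1.705, -5.439). Equal radii place P and Z the same way about G: P = G + 5.7·n = (31.22, 15.76), Z = G − 5.7·n = (34.63, 4.878). So P.y = 15.76.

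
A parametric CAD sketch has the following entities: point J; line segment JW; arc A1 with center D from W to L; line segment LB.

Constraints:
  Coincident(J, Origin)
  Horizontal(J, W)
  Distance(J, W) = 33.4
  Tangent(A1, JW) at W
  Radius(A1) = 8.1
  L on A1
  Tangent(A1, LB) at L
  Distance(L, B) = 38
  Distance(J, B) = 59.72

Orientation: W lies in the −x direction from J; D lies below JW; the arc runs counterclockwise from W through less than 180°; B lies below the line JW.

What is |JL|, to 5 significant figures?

42.418

Checks: |DL| = 8.100 ✓; ∠(DL, LB) = 90.00° ✓; |LB| = 38.00 ✓; |JB| = 59.72 ✓.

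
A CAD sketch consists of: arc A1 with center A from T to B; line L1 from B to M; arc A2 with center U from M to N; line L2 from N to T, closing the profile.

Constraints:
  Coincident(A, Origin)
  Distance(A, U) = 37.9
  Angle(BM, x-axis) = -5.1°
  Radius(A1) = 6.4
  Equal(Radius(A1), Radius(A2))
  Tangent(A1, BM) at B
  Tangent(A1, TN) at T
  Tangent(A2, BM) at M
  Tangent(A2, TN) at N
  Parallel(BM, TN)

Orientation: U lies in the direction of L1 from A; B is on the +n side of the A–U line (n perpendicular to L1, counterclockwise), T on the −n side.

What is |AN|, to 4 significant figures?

38.44

The slot axis is L1's direction at -5.1°, so u = (cos -5.1°, sin -5.1°) = (0.9960, -0.08889) and n = (−sin -5.1°, cos -5.1°) = (0.08889, 0.9960). A is at the origin and U lies 37.9 along u from A, so U = 37.9·u = (37.75, -3.369). Tangency of A1 to both parallel lines with radius 6.4 puts B and T at A ± 6.4·n: B = (0.5689, 6.375), T = (-0.5689, -6.375). Equal radii place M and N the same way about U: M = U + 6.4·n = (38.32, 3.006), N = U − 6.4·n = (37.18, -9.744). Then |AN| = |N − A| = 38.44.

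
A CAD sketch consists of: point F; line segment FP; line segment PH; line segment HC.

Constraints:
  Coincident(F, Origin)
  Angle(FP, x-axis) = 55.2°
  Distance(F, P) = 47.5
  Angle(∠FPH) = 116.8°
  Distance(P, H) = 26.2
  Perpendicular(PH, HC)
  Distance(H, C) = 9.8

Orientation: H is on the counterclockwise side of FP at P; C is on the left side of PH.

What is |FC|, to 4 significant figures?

57.71

∠FPH = 116.8°, so PH runs at 55.2° + (180° − 116.8°) = 118.4° from the x-axis; with |PH| = 26.2, H = P + 26.2·(cos 118.4°, sin 118.4°) = (14.65, 62.05). The perpendicularity gives HC at right angles to PH; with |HC| = 9.8 on the left of PH, C = H + 9.8·(-0.8796, -0.4756) = (6.027, 57.39). Then |FC| = |C − F| = 57.71.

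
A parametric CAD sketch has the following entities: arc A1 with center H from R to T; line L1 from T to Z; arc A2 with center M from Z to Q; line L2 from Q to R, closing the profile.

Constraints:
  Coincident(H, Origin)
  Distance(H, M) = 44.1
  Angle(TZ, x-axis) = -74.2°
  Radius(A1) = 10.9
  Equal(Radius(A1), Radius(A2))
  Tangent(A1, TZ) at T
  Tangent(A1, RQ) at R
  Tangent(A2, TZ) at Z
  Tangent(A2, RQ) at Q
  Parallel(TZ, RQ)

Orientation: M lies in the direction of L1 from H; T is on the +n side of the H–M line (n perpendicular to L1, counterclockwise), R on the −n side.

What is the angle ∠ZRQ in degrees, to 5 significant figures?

26.305°

Tangency of A1 to both parallel lines with radius 10.9 puts T and R at H ± 10.9·n: T = (10.488, 2.9679), R = (-10.488, -2.9679). Equal radii place Z and Q the same way about M: Z = M + 10.9·n = (22.496, -39.466), Q = M − 10.9·n = (1.5194, -45.402). Then cos ∠ZRQ = RZ·RQ / (|RZ||RQ|), giving 26.305°.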